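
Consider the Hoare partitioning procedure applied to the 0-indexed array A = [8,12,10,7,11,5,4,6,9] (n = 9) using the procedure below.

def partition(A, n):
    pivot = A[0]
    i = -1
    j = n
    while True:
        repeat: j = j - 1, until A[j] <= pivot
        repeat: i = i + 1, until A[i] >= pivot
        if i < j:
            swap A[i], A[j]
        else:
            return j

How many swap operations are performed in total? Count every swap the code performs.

pivot = A[0] = 8; i = -1, j = 9
j→7 (A[7]=6≤8), i→0 (A[0]=8≥8); i<j, swap → [6,12,10,7,11,5,4,8,9]
j→6 (A[6]=4≤8), i→1 (A[1]=12≥8); i<j, swap → [6,4,10,7,11,5,12,8,9]
j→5 (A[5]=5≤8), i→2 (A[2]=10≥8); i<j, swap → [6,4,5,7,11,10,12,8,9]
j→3, i→4; i≥j, return j=3. A = [6,4,5,7,11,10,12,8,9]

3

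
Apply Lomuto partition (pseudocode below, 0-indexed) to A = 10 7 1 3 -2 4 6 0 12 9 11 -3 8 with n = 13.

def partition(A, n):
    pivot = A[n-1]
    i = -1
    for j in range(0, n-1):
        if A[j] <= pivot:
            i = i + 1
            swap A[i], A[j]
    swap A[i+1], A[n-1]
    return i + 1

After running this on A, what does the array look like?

pivot=8, i=-1
j=0: 10>8, skip
j=1: 7≤8, i=0, swap(0,1) ⇒ 7 10 1 3 -2 4 6 0 12 9 11 -3 8
j=2: 1≤8, i=1, swap(1,2) ⇒ 7 1 10 3 -2 4 6 0 12 9 11 -3 8
j=3: 3≤8, i=2, swap(2,3) ⇒ 7 1 3 10 -2 4 6 0 12 9 11 -3 8
j=4: -2≤8, i=3, swap(3,4) ⇒ 7 1 3 -2 10 4 6 0 12 9 11 -3 8
j=5: 4≤8, i=4, swap(4,5) ⇒ 7 1 3 -2 4 10 6 0 12 9 11 -3 8
j=6: 6≤8, i=5, swap(5,6) ⇒ 7 1 3 -2 4 6 10 0 12 9 11 -3 8
j=7: 0≤8, i=6, swap(6,7) ⇒ 7 1 3 -2 4 6 0 10 12 9 11 -3 8
j=8: 12>8, skip
j=9: 9>8, skip
j=10: 11>8, skip
j=11: -3≤8, i=7, swap(7,11) ⇒ 7 1 3 -2 4 6 0 -3 12 9 11 10 8
swap(8,12) ⇒ 7 1 3 -2 4 6 0 -3 8 9 11 10 12; return 8

7 1 3 -2 4 6 0 -3 8 9 11 10 12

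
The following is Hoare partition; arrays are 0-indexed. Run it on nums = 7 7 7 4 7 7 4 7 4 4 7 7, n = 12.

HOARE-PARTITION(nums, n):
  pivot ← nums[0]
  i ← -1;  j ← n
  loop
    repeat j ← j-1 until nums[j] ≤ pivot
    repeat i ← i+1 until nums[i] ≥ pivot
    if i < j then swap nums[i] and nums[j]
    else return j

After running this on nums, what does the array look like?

pivot = nums[0] = 7; i = -1, j = 12
j→11 (nums[11]=7≤7), i→0 (nums[0]=7≥7); i<j, swap → 7 7 7 4 7 7 4 7 4 4 7 7
j→10 (nums[10]=7≤7), i→1 (nums[1]=7≥7); i<j, swap → 7 7 7 4 7 7 4 7 4 4 7 7
j→9 (nums[9]=4≤7), i→2 (nums[2]=7≥7); i<j, swap → 7 7 4 4 7 7 4 7 4 7 7 7
j→8 (nums[8]=4≤7), i→4 (nums[4]=7≥7); i<j, swap → 7 7 4 4 4 7 4 7 7 7 7 7
j→7 (nums[7]=7≤7), i→5 (nums[5]=7≥7); i<j, swap → 7 7 4 4 4 7 4 7 7 7 7 7
j→6, i→7; i≥j, return j=6. nums = 7 7 4 4 4 7 4 7 7 7 7 7

7 7 4 4 4 7 4 7 7 7 7 7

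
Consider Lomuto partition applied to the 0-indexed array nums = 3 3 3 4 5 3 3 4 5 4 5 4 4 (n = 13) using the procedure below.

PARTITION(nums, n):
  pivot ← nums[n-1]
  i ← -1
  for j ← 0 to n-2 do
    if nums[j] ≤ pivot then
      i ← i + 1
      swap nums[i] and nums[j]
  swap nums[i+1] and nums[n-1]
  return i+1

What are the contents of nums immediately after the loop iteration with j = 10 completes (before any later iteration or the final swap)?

pivot = nums[12] = 4; i = -1
j=0: nums[0]=3 ≤ 4 → i=0, swap nums[0],nums[0] (no change) → 3 3 3 4 5 3 3 4 5 4 5 4 4
j=1: nums[1]=3 ≤ 4 → i=1, swap nums[1],nums[1] (no change) → 3 3 3 4 5 3 3 4 5 4 5 4 4
j=2: nums[2]=3 ≤ 4 → i=2, swap nums[2],nums[2] (no change) → 3 3 3 4 5 3 3 4 5 4 5 4 4
j=3: nums[3]=4 ≤ 4 → i=3, swap nums[3],nums[3] (no change) → 3 3 3 4 5 3 3 4 5 4 5 4 4
j=4: nums[4]=5 > 4 → no swap
j=5: nums[5]=3 ≤ 4 → i=4, swap nums[4],nums[5] → 3 3 3 4 3 5 3 4 5 4 5 4 4
j=6: nums[6]=3 ≤ 4 → i=5, swap nums[5],nums[6] → 3 3 3 4 3 3 5 4 5 4 5 4 4
j=7: nums[7]=4 ≤ 4 → i=6, swap nums[6],nums[7] → 3 3 3 4 3 3 4 5 5 4 5 4 4
j=8: nums[8]=5 > 4 → no swap
j=9: nums[9]=4 ≤ 4 → i=7, swap nums[7],nums[9] → 3 3 3 4 3 3 4 4 5 5 5 4 4
j=10: nums[10]=5 > 4 → no swap
(after j=10) nums = 3 3 3 4 3 3 4 4 5 5 5 4 4

3 3 3 4 3 3 4 4 5 5 5 4 4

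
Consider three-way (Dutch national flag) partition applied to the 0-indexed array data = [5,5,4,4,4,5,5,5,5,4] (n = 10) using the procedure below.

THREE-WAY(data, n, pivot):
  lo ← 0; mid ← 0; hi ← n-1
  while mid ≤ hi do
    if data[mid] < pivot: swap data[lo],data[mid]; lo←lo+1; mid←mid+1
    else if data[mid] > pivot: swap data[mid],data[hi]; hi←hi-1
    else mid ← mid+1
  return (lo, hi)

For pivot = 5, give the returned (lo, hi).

pivot = 5; lo=0, mid=0, hi=9
data[mid]=5=5: mid=1
data[mid]=5=5: mid=2
data[mid]=4<5: swap data[0],data[2]; lo=1,mid=3 → [4,5,5,4,4,5,5,5,5,4]
data[mid]=4<5: swap data[1],data[3]; lo=2,mid=4 → [4,4,5,5,4,5,5,5,5,4]
data[mid]=4<5: swap data[2],data[4]; lo=3,mid=5 → [4,4,4,5,5,5,5,5,5,4]
data[mid]=5=5: mid=6
data[mid]=5=5: mid=7
data[mid]=5=5: mid=8
data[mid]=5=5: mid=9
data[mid]=4<5: swap data[3],data[9]; lo=4,mid=10 → [4,4,4,4,5,5,5,5,5,5]
end: lo=4, hi=9; data = [4,4,4,4,5,5,5,5,5,5]

(4, 9)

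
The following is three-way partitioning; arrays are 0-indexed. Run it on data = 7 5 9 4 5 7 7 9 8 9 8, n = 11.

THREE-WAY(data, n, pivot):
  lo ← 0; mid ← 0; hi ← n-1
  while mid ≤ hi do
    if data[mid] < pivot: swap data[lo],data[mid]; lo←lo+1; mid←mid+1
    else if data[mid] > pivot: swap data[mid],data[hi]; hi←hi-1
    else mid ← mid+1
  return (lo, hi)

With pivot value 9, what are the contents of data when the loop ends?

7 5 4 5 7 7 8 8 9 9 9

lo=0 mid=0 hi=10
7<9: swap(0,0), lo=1 mid=1 ⇒ 7 5 9 4 5 7 7 9 8 9 8
5<9: swap(1,1), lo=2 mid=2 ⇒ 7 5 9 4 5 7 7 9 8 9 8
9=9: mid=3
4<9: swap(2,3), lo=3 mid=4 ⇒ 7 5 4 9 5 7 7 9 8 9 8
5<9: swap(3,4), lo=4 mid=5 ⇒ 7 5 4 5 9 7 7 9 8 9 8
7<9: swap(4,5), lo=5 mid=6 ⇒ 7 5 4 5 7 9 7 9 8 9 8
7<9: swap(5,6), lo=6 mid=7 ⇒ 7 5 4 5 7 7 9 9 8 9 8
9=9: mid=8
8<9: swap(6,8), lo=7 mid=9 ⇒ 7 5 4 5 7 7 8 9 9 9 8
9=9: mid=10
8<9: swap(7,10), lo=8 mid=11 ⇒ 7 5 4 5 7 7 8 8 9 9 9
done. lo=8 hi=10; data=7 5 4 5 7 7 8 8 9 9 9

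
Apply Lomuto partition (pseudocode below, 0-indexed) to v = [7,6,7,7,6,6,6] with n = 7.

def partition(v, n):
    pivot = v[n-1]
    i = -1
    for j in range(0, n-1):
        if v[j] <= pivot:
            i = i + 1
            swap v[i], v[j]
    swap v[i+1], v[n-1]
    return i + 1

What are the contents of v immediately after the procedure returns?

[6,6,6,6,7,7,7]

pivot=6, i=-1
j=0: 7>6, skip
j=1: 6≤6, i=0, swap(0,1) ⇒ [6,7,7,7,6,6,6]
j=2: 7>6, skip
j=3: 7>6, skip
j=4: 6≤6, i=1, swap(1,4) ⇒ [6,6,7,7,7,6,6]
j=5: 6≤6, i=2, swap(2,5) ⇒ [6,6,6,7,7,7,6]
swap(3,6) ⇒ [6,6,6,6,7,7,7]; return 3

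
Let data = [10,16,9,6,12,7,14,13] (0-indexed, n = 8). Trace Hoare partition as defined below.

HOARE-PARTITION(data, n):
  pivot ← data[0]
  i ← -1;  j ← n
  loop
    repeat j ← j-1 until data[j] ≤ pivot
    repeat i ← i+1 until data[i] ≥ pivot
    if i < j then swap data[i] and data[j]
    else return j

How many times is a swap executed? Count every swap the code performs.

2

pivot=10
j stops at 5 (7), i stops at 0 (10); swap ⇒ [7,16,9,6,12,10,14,13]
j stops at 3 (6), i stops at 1 (16); swap ⇒ [7,6,9,16,12,10,14,13]
j stops at 2, i stops at 3; i≥j ⇒ return 2. data=[7,6,9,16,12,10,14,13]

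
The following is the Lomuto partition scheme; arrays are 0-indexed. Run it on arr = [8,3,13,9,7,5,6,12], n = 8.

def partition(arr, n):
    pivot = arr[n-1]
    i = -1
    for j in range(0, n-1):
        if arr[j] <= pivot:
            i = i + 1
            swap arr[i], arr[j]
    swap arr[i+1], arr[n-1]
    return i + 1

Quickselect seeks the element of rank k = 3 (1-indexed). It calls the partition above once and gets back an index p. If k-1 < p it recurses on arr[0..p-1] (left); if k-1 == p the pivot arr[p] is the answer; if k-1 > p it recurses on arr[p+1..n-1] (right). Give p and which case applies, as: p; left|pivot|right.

6; left

pivot = arr[7] = 12; i = -1
j=0: arr[0]=8 ≤ 12 → i=0, swap arr[0],arr[0] (no change) → [8,3,13,9,7,5,6,12]
j=1: arr[1]=3 ≤ 12 → i=1, swap arr[1],arr[1] (no change) → [8,3,13,9,7,5,6,12]
j=2: arr[2]=13 > 12 → no swap
j=3: arr[3]=9 ≤ 12 → i=2, swap arr[2],arr[3] → [8,3,9,13,7,5,6,12]
j=4: arr[4]=7 ≤ 12 → i=3, swap arr[3],arr[4] → [8,3,9,7,13,5,6,12]
j=5: arr[5]=5 ≤ 12 → i=4, swap arr[4],arr[5] → [8,3,9,7,5,13,6,12]
j=6: arr[6]=6 ≤ 12 → i=5, swap arr[5],arr[6] → [8,3,9,7,5,6,13,12]
final swap arr[6],arr[7] → [8,3,9,7,5,6,12,13]; return 6
p = 6; k-1 = 2 < 6 ⇒ left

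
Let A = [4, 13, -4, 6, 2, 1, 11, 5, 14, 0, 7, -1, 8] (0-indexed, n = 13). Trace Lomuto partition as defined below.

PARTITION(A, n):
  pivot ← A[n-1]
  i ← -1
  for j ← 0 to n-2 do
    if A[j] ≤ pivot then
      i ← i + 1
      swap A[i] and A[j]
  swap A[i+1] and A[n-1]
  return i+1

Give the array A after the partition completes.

pivot = A[12] = 8; i = -1
j=0: A[0]=4 ≤ 8 → i=0, swap A[0],A[0] (no change) → [4, 13, -4, 6, 2, 1, 11, 5, 14, 0, 7, -1, 8]
j=1: A[1]=13 > 8 → no swap
j=2: A[2]=-4 ≤ 8 → i=1, swap A[1],A[2] → [4, -4, 13, 6, 2, 1, 11, 5, 14, 0, 7, -1, 8]
j=3: A[3]=6 ≤ 8 → i=2, swap A[2],A[3] → [4, -4, 6, 13, 2, 1, 11, 5, 14, 0, 7, -1, 8]
j=4: A[4]=2 ≤ 8 → i=3, swap A[3],A[4] → [4, -4, 6, 2, 13, 1, 11, 5, 14, 0, 7, -1, 8]
j=5: A[5]=1 ≤ 8 → i=4, swap A[4],A[5] → [4, -4, 6, 2, 1, 13, 11, 5, 14, 0, 7, -1, 8]
j=6: A[6]=11 > 8 → no swap
j=7: A[7]=5 ≤ 8 → i=5, swap A[5],A[7] → [4, -4, 6, 2, 1, 5, 11, 13, 14, 0, 7, -1, 8]
j=8: A[8]=14 > 8 → no swap
j=9: A[9]=0 ≤ 8 → i=6, swap A[6],A[9] → [4, -4, 6, 2, 1, 5, 0, 13, 14, 11, 7, -1, 8]
j=10: A[10]=7 ≤ 8 → i=7, swap A[7],A[10] → [4, -4, 6, 2, 1, 5, 0, 7, 14, 11, 13, -1, 8]
j=11: A[11]=-1 ≤ 8 → i=8, swap A[8],A[11] → [4, -4, 6, 2, 1, 5, 0, 7, -1, 11, 13, 14, 8]
final swap A[9],A[12] → [4, -4, 6, 2, 1, 5, 0, 7, -1, 8, 13, 14, 11]; return 9

[4, -4, 6, 2, 1, 5, 0, 7, -1, 8, 13, 14, 11]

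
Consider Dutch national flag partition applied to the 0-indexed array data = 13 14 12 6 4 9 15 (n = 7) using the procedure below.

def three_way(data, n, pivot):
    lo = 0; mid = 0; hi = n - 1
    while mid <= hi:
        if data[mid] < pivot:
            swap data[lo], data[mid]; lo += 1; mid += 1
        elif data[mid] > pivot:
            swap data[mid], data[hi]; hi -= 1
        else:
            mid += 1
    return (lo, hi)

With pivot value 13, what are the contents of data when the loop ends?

9 12 6 4 13 15 14

lo=0 mid=0 hi=6
13=13: mid=1
14>13: swap(1,6), hi=5 ⇒ 13 15 12 6 4 9 14
15>13: swap(1,5), hi=4 ⇒ 13 9 12 6 4 15 14
9<13: swap(0,1), lo=1 mid=2 ⇒ 9 13 12 6 4 15 14
12<13: swap(1,2), lo=2 mid=3 ⇒ 9 12 13 6 4 15 14
6<13: swap(2,3), lo=3 mid=4 ⇒ 9 12 6 13 4 15 14
4<13: swap(3,4), lo=4 mid=5 ⇒ 9 12 6 4 13 15 14
done. lo=4 hi=4; data=9 12 6 4 13 15 14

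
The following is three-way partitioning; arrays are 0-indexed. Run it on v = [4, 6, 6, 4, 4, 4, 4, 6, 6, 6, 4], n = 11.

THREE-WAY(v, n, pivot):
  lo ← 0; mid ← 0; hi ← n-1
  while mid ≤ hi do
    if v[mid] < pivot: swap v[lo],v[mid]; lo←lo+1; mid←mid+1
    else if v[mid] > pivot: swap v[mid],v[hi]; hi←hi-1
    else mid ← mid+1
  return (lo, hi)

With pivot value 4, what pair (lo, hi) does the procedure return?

(0, 5)

lo=0 mid=0 hi=10
4=4: mid=1
6>4: swap(1,10), hi=9 ⇒ [4, 4, 6, 4, 4, 4, 4, 6, 6, 6, 6]
4=4: mid=2
6>4: swap(2,9), hi=8 ⇒ [4, 4, 6, 4, 4, 4, 4, 6, 6, 6, 6]
6>4: swap(2,8), hi=7 ⇒ [4, 4, 6, 4, 4, 4, 4, 6, 6, 6, 6]
6>4: swap(2,7), hi=6 ⇒ [4, 4, 6, 4, 4, 4, 4, 6, 6, 6, 6]
6>4: swap(2,6), hi=5 ⇒ [4, 4, 4, 4, 4, 4, 6, 6, 6, 6, 6]
4=4: mid=3
4=4: mid=4
4=4: mid=5
4=4: mid=6
done. lo=0 hi=5; v=[4, 4, 4, 4, 4, 4, 6, 6, 6, 6, 6]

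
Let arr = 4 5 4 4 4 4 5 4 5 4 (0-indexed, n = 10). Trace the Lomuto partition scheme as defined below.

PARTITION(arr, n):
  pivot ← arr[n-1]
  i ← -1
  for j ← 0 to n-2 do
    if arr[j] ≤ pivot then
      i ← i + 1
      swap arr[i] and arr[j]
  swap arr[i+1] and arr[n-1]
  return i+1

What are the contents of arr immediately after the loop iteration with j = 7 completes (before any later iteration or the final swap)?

4 4 4 4 4 4 5 5 5 4

pivot = arr[9] = 4; i = -1
j=0: arr[0]=4 ≤ 4 → i=0, swap arr[0],arr[0] (no change) → 4 5 4 4 4 4 5 4 5 4
j=1: arr[1]=5 > 4 → no swap
j=2: arr[2]=4 ≤ 4 → i=1, swap arr[1],arr[2] → 4 4 5 4 4 4 5 4 5 4
j=3: arr[3]=4 ≤ 4 → i=2, swap arr[2],arr[3] → 4 4 4 5 4 4 5 4 5 4
j=4: arr[4]=4 ≤ 4 → i=3, swap arr[3],arr[4] → 4 4 4 4 5 4 5 4 5 4
j=5: arr[5]=4 ≤ 4 → i=4, swap arr[4],arr[5] → 4 4 4 4 4 5 5 4 5 4
j=6: arr[6]=5 > 4 → no swap
j=7: arr[7]=4 ≤ 4 → i=5, swap arr[5],arr[7] → 4 4 4 4 4 4 5 5 5 4
(after j=7) arr = 4 4 4 4 4 4 5 5 5 4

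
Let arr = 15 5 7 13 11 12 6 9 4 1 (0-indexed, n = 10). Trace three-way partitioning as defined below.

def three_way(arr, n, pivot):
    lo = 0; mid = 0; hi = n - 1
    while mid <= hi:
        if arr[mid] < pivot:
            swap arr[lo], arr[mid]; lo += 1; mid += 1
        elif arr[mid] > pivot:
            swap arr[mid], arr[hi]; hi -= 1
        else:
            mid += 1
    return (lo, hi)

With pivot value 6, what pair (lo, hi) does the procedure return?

(3, 3)

pivot = 6; lo=0, mid=0, hi=9
arr[mid]=15>6: swap arr[0],arr[9]; hi=8 → 1 5 7 13 11 12 6 9 4 15
arr[mid]=1<6: swap arr[0],arr[0]; lo=1,mid=1 → 1 5 7 13 11 12 6 9 4 15
arr[mid]=5<6: swap arr[1],arr[1]; lo=2,mid=2 → 1 5 7 13 11 12 6 9 4 15
arr[mid]=7>6: swap arr[2],arr[8]; hi=7 → 1 5 4 13 11 12 6 9 7 15
arr[mid]=4<6: swap arr[2],arr[2]; lo=3,mid=3 → 1 5 4 13 11 12 6 9 7 15
arr[mid]=13>6: swap arr[3],arr[7]; hi=6 → 1 5 4 9 11 12 6 13 7 15
arr[mid]=9>6: swap arr[3],arr[6]; hi=5 → 1 5 4 6 11 12 9 13 7 15
arr[mid]=6=6: mid=4
arr[mid]=11>6: swap arr[4],arr[5]; hi=4 → 1 5 4 6 12 11 9 13 7 15
arr[mid]=12>6: swap arr[4],arr[4]; hi=3 → 1 5 4 6 12 11 9 13 7 15
end: lo=3, hi=3; arr = 1 5 4 6 12 11 9 13 7 15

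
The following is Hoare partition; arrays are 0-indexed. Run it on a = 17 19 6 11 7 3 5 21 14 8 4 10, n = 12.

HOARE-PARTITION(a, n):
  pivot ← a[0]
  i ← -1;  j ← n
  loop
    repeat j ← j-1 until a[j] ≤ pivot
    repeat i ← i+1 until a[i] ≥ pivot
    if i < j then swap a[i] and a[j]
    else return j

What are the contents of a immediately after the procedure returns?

10 4 6 11 7 3 5 8 14 21 19 17

pivot=17
j stops at 11 (10), i stops at 0 (17); swap ⇒ 10 19 6 11 7 3 5 21 14 8 4 17
j stops at 10 (4), i stops at 1 (19); swap ⇒ 10 4 6 11 7 3 5 21 14 8 19 17
j stops at 9 (8), i stops at 7 (21); swap ⇒ 10 4 6 11 7 3 5 8 14 21 19 17
j stops at 8, i stops at 9; i≥j ⇒ return 8. a=10 4 6 11 7 3 5 8 14 21 19 17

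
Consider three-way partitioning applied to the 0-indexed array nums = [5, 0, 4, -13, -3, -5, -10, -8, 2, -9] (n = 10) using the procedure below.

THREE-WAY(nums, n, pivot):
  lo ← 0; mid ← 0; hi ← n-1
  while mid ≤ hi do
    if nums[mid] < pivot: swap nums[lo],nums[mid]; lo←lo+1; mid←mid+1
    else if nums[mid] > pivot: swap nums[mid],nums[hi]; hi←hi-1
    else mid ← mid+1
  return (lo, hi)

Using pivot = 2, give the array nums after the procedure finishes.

pivot = 2; lo=0, mid=0, hi=9
nums[mid]=5>2: swap nums[0],nums[9]; hi=8 → [-9, 0, 4, -13, -3, -5, -10, -8, 2, 5]
nums[mid]=-9<2: swap nums[0],nums[0]; lo=1,mid=1 → [-9, 0, 4, -13, -3, -5, -10, -8, 2, 5]
nums[mid]=0<2: swap nums[1],nums[1]; lo=2,mid=2 → [-9, 0, 4, -13, -3, -5, -10, -8, 2, 5]
nums[mid]=4>2: swap nums[2],nums[8]; hi=7 → [-9, 0, 2, -13, -3, -5, -10, -8, 4, 5]
nums[mid]=2=2: mid=3
nums[mid]=-13<2: swap nums[2],nums[3]; lo=3,mid=4 → [-9, 0, -13, 2, -3, -5, -10, -8, 4, 5]
nums[mid]=-3<2: swap nums[3],nums[4]; lo=4,mid=5 → [-9, 0, -13, -3, 2, -5, -10, -8, 4, 5]
nums[mid]=-5<2: swap nums[4],nums[5]; lo=5,mid=6 → [-9, 0, -13, -3, -5, 2, -10, -8, 4, 5]
nums[mid]=-10<2: swap nums[5],nums[6]; lo=6,mid=7 → [-9, 0, -13, -3, -5, -10, 2, -8, 4, 5]
nums[mid]=-8<2: swap nums[6],nums[7]; lo=7,mid=8 → [-9, 0, -13, -3, -5, -10, -8, 2, 4, 5]
end: lo=7, hi=7; nums = [-9, 0, -13, -3, -5, -10, -8, 2, 4, 5]

[-9, 0, -13, -3, -5, -10, -8, 2, 4, 5]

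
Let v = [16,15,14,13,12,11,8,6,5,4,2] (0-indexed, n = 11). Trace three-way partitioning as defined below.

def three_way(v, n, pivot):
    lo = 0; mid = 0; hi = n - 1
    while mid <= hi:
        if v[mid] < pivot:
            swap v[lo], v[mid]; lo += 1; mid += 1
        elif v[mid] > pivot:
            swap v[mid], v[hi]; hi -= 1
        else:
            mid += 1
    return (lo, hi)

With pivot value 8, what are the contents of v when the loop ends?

lo=0 mid=0 hi=10
16>8: swap(0,10), hi=9 ⇒ [2,15,14,13,12,11,8,6,5,4,16]
2<8: swap(0,0), lo=1 mid=1 ⇒ [2,15,14,13,12,11,8,6,5,4,16]
15>8: swap(1,9), hi=8 ⇒ [2,4,14,13,12,11,8,6,5,15,16]
4<8: swap(1,1), lo=2 mid=2 ⇒ [2,4,14,13,12,11,8,6,5,15,16]
14>8: swap(2,8), hi=7 ⇒ [2,4,5,13,12,11,8,6,14,15,16]
5<8: swap(2,2), lo=3 mid=3 ⇒ [2,4,5,13,12,11,8,6,14,15,16]
13>8: swap(3,7), hi=6 ⇒ [2,4,5,6,12,11,8,13,14,15,16]
6<8: swap(3,3), lo=4 mid=4 ⇒ [2,4,5,6,12,11,8,13,14,15,16]
12>8: swap(4,6), hi=5 ⇒ [2,4,5,6,8,11,12,13,14,15,16]
8=8: mid=5
11>8: swap(5,5), hi=4 ⇒ [2,4,5,6,8,11,12,13,14,15,16]
done. lo=4 hi=4; v=[2,4,5,6,8,11,12,13,14,15,16]

[2,4,5,6,8,11,12,13,14,15,16]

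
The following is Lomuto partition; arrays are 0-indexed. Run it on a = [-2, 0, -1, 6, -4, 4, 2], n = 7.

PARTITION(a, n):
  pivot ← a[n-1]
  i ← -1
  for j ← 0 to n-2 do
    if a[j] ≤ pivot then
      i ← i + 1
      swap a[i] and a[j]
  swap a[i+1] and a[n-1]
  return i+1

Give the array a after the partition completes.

[-2, 0, -1, -4, 2, 4, 6]

pivot=2, i=-1
j=0: -2≤2, i=0, swap(0,0) ⇒ [-2, 0, -1, 6, -4, 4, 2]
j=1: 0≤2, i=1, swap(1,1) ⇒ [-2, 0, -1, 6, -4, 4, 2]
j=2: -1≤2, i=2, swap(2,2) ⇒ [-2, 0, -1, 6, -4, 4, 2]
j=3: 6>2, skip
j=4: -4≤2, i=3, swap(3,4) ⇒ [-2, 0, -1, -4, 6, 4, 2]
j=5: 4>2, skip
swap(4,6) ⇒ [-2, 0, -1, -4, 2, 4, 6]; return 4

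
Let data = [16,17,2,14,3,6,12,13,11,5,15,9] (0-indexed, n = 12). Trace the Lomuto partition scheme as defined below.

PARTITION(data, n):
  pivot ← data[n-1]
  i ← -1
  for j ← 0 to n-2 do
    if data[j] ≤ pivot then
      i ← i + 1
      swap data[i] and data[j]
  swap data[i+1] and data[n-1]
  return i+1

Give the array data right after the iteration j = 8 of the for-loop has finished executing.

pivot = data[11] = 9; i = -1
j=0: data[0]=16 > 9 → no swap
j=1: data[1]=17 > 9 → no swap
j=2: data[2]=2 ≤ 9 → i=0, swap data[0],data[2] → [2,17,16,14,3,6,12,13,11,5,15,9]
j=3: data[3]=14 > 9 → no swap
j=4: data[4]=3 ≤ 9 → i=1, swap data[1],data[4] → [2,3,16,14,17,6,12,13,11,5,15,9]
j=5: data[5]=6 ≤ 9 → i=2, swap data[2],data[5] → [2,3,6,14,17,16,12,13,11,5,15,9]
j=6: data[6]=12 > 9 → no swap
j=7: data[7]=13 > 9 → no swap
j=8: data[8]=11 > 9 → no swap
(after j=8) data = [2,3,6,14,17,16,12,13,11,5,15,9]

[2,3,6,14,17,16,12,13,11,5,15,9]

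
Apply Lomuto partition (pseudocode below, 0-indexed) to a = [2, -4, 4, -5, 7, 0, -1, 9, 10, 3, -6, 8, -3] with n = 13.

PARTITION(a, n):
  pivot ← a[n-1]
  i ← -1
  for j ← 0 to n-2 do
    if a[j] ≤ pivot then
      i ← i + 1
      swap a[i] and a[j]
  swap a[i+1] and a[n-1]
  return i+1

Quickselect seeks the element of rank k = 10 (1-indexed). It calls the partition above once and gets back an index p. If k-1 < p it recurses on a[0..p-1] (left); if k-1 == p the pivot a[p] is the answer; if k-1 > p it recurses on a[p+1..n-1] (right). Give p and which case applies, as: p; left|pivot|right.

pivot=-3, i=-1
j=0: 2>-3, skip
j=1: -4≤-3, i=0, swap(0,1) ⇒ [-4, 2, 4, -5, 7, 0, -1, 9, 10, 3, -6, 8, -3]
j=2: 4>-3, skip
j=3: -5≤-3, i=1, swap(1,3) ⇒ [-4, -5, 4, 2, 7, 0, -1, 9, 10, 3, -6, 8, -3]
j=4: 7>-3, skip
j=5: 0>-3, skip
j=6: -1>-3, skip
j=7: 9>-3, skip
j=8: 10>-3, skip
j=9: 3>-3, skip
j=10: -6≤-3, i=2, swap(2,10) ⇒ [-4, -5, -6, 2, 7, 0, -1, 9, 10, 3, 4, 8, -3]
j=11: 8>-3, skip
swap(3,12) ⇒ [-4, -5, -6, -3, 7, 0, -1, 9, 10, 3, 4, 8, 2]; return 3
p = 3; k-1 = 9 > 3 ⇒ right

3; right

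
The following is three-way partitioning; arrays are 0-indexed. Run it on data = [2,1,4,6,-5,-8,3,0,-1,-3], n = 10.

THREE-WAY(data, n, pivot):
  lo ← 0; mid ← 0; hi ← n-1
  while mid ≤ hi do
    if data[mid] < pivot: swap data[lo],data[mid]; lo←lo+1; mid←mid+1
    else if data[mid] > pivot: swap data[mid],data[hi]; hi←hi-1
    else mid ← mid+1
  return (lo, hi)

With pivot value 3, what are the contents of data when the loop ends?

[2,1,-3,-1,-5,-8,0,3,6,4]

pivot = 3; lo=0, mid=0, hi=9
data[mid]=2<3: swap data[0],data[0]; lo=1,mid=1 → [2,1,4,6,-5,-8,3,0,-1,-3]
data[mid]=1<3: swap data[1],data[1]; lo=2,mid=2 → [2,1,4,6,-5,-8,3,0,-1,-3]
data[mid]=4>3: swap data[2],data[9]; hi=8 → [2,1,-3,6,-5,-8,3,0,-1,4]
data[mid]=-3<3: swap data[2],data[2]; lo=3,mid=3 → [2,1,-3,6,-5,-8,3,0,-1,4]
data[mid]=6>3: swap data[3],data[8]; hi=7 → [2,1,-3,-1,-5,-8,3,0,6,4]
data[mid]=-1<3: swap data[3],data[3]; lo=4,mid=4 → [2,1,-3,-1,-5,-8,3,0,6,4]
data[mid]=-5<3: swap data[4],data[4]; lo=5,mid=5 → [2,1,-3,-1,-5,-8,3,0,6,4]
data[mid]=-8<3: swap data[5],data[5]; lo=6,mid=6 → [2,1,-3,-1,-5,-8,3,0,6,4]
data[mid]=3=3: mid=7
data[mid]=0<3: swap data[6],data[7]; lo=7,mid=8 → [2,1,-3,-1,-5,-8,0,3,6,4]
end: lo=7, hi=7; data = [2,1,-3,-1,-5,-8,0,3,6,4]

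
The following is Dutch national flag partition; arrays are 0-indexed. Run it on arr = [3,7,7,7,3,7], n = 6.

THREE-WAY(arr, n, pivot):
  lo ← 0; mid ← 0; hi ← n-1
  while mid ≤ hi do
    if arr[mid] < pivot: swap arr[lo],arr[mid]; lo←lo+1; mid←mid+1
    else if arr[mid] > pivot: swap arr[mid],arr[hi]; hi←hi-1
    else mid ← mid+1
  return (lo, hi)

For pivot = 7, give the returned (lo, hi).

(2, 5)

pivot = 7; lo=0, mid=0, hi=5
arr[mid]=3<7: swap arr[0],arr[0]; lo=1,mid=1 → [3,7,7,7,3,7]
arr[mid]=7=7: mid=2
arr[mid]=7=7: mid=3
arr[mid]=7=7: mid=4
arr[mid]=3<7: swap arr[1],arr[4]; lo=2,mid=5 → [3,3,7,7,7,7]
arr[mid]=7=7: mid=6
end: lo=2, hi=5; arr = [3,3,7,7,7,7]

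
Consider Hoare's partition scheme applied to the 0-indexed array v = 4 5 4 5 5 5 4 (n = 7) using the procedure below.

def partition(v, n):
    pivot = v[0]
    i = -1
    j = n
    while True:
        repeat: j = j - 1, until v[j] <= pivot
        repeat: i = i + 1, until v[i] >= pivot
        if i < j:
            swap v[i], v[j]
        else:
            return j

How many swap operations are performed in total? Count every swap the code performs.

2

pivot = v[0] = 4; i = -1, j = 7
j→6 (v[6]=4≤4), i→0 (v[0]=4≥4); i<j, swap → 4 5 4 5 5 5 4
j→2 (v[2]=4≤4), i→1 (v[1]=5≥4); i<j, swap → 4 4 5 5 5 5 4
j→1, i→2; i≥j, return j=1. v = 4 4 5 5 5 5 4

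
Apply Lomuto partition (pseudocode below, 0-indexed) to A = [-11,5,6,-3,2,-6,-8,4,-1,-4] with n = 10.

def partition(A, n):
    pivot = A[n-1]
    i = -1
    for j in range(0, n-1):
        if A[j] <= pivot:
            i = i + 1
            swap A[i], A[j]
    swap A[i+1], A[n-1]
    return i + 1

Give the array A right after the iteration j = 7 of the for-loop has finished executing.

[-11,-6,-8,-3,2,5,6,4,-1,-4]

pivot=-4, i=-1
j=0: -11≤-4, i=0, swap(0,0) ⇒ [-11,5,6,-3,2,-6,-8,4,-1,-4]
j=1: 5>-4, skip
j=2: 6>-4, skip
j=3: -3>-4, skip
j=4: 2>-4, skip
j=5: -6≤-4, i=1, swap(1,5) ⇒ [-11,-6,6,-3,2,5,-8,4,-1,-4]
j=6: -8≤-4, i=2, swap(2,6) ⇒ [-11,-6,-8,-3,2,5,6,4,-1,-4]
j=7: 4>-4, skip
(after j=7) A = [-11,-6,-8,-3,2,5,6,4,-1,-4]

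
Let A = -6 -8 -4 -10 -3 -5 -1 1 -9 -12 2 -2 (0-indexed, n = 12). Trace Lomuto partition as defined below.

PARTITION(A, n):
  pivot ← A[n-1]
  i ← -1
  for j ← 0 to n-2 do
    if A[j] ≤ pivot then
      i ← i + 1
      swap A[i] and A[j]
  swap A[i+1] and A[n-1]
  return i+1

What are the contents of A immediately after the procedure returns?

-6 -8 -4 -10 -3 -5 -9 -12 -2 1 2 -1

pivot=-2, i=-1
j=0: -6≤-2, i=0, swap(0,0) ⇒ -6 -8 -4 -10 -3 -5 -1 1 -9 -12 2 -2
j=1: -8≤-2, i=1, swap(1,1) ⇒ -6 -8 -4 -10 -3 -5 -1 1 -9 -12 2 -2
j=2: -4≤-2, i=2, swap(2,2) ⇒ -6 -8 -4 -10 -3 -5 -1 1 -9 -12 2 -2
j=3: -10≤-2, i=3, swap(3,3) ⇒ -6 -8 -4 -10 -3 -5 -1 1 -9 -12 2 -2
j=4: -3≤-2, i=4, swap(4,4) ⇒ -6 -8 -4 -10 -3 -5 -1 1 -9 -12 2 -2
j=5: -5≤-2, i=5, swap(5,5) ⇒ -6 -8 -4 -10 -3 -5 -1 1 -9 -12 2 -2
j=6: -1>-2, skip
j=7: 1>-2, skip
j=8: -9≤-2, i=6, swap(6,8) ⇒ -6 -8 -4 -10 -3 -5 -9 1 -1 -12 2 -2
j=9: -12≤-2, i=7, swap(7,9) ⇒ -6 -8 -4 -10 -3 -5 -9 -12 -1 1 2 -2
j=10: 2>-2, skip
swap(8,11) ⇒ -6 -8 -4 -10 -3 -5 -9 -12 -2 1 2 -1; return 8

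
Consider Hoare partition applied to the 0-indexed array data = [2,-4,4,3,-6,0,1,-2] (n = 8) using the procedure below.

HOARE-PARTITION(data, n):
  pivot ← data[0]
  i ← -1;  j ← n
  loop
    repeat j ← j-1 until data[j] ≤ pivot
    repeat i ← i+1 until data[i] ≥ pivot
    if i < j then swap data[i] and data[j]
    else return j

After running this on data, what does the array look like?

pivot = data[0] = 2; i = -1, j = 8
j→7 (data[7]=-2≤2), i→0 (data[0]=2≥2); i<j, swap → [-2,-4,4,3,-6,0,1,2]
j→6 (data[6]=1≤2), i→2 (data[2]=4≥2); i<j, swap → [-2,-4,1,3,-6,0,4,2]
j→5 (data[5]=0≤2), i→3 (data[3]=3≥2); i<j, swap → [-2,-4,1,0,-6,3,4,2]
j→4, i→5; i≥j, return j=4. data = [-2,-4,1,0,-6,3,4,2]

[-2,-4,1,0,-6,3,4,2]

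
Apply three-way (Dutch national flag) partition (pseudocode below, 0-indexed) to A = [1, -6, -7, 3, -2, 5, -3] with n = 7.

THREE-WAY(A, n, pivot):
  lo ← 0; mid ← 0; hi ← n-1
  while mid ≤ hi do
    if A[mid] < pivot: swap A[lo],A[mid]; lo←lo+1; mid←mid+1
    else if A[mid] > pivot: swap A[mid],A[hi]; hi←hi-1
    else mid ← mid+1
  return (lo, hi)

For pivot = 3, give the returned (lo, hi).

pivot = 3; lo=0, mid=0, hi=6
A[mid]=1<3: swap A[0],A[0]; lo=1,mid=1 → [1, -6, -7, 3, -2, 5, -3]
A[mid]=-6<3: swap A[1],A[1]; lo=2,mid=2 → [1, -6, -7, 3, -2, 5, -3]
A[mid]=-7<3: swap A[2],A[2]; lo=3,mid=3 → [1, -6, -7, 3, -2, 5, -3]
A[mid]=3=3: mid=4
A[mid]=-2<3: swap A[3],A[4]; lo=4,mid=5 → [1, -6, -7, -2, 3, 5, -3]
A[mid]=5>3: swap A[5],A[6]; hi=5 → [1, -6, -7, -2, 3, -3, 5]
A[mid]=-3<3: swap A[4],A[5]; lo=5,mid=6 → [1, -6, -7, -2, -3, 3, 5]
end: lo=5, hi=5; A = [1, -6, -7, -2, -3, 3, 5]

(5, 5)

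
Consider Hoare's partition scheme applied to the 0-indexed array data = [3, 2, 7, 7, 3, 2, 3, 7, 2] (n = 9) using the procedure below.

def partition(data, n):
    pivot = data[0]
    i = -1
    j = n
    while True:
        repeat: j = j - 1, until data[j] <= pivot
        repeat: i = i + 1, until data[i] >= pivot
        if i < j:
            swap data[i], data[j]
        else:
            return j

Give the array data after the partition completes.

[2, 2, 3, 2, 3, 7, 7, 7, 3]

pivot=3
j stops at 8 (2), i stops at 0 (3); swap ⇒ [2, 2, 7, 7, 3, 2, 3, 7, 3]
j stops at 6 (3), i stops at 2 (7); swap ⇒ [2, 2, 3, 7, 3, 2, 7, 7, 3]
j stops at 5 (2), i stops at 3 (7); swap ⇒ [2, 2, 3, 2, 3, 7, 7, 7, 3]
j stops at 4, i stops at 4; i≥j ⇒ return 4. data=[2, 2, 3, 2, 3, 7, 7, 7, 3]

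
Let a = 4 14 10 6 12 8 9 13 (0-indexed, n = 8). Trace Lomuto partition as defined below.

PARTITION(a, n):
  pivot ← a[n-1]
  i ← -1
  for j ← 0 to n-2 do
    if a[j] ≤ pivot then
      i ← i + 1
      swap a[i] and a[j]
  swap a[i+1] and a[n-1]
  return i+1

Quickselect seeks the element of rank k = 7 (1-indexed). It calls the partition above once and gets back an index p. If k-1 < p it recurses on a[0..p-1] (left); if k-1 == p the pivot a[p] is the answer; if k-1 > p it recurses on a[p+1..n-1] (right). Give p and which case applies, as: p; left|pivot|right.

6; pivot

pivot = a[7] = 13; i = -1
j=0: a[0]=4 ≤ 13 → i=0, swap a[0],a[0] (no change) → 4 14 10 6 12 8 9 13
j=1: a[1]=14 > 13 → no swap
j=2: a[2]=10 ≤ 13 → i=1, swap a[1],a[2] → 4 10 14 6 12 8 9 13
j=3: a[3]=6 ≤ 13 → i=2, swap a[2],a[3] → 4 10 6 14 12 8 9 13
j=4: a[4]=12 ≤ 13 → i=3, swap a[3],a[4] → 4 10 6 12 14 8 9 13
j=5: a[5]=8 ≤ 13 → i=4, swap a[4],a[5] → 4 10 6 12 8 14 9 13
j=6: a[6]=9 ≤ 13 → i=5, swap a[5],a[6] → 4 10 6 12 8 9 14 13
final swap a[6],a[7] → 4 10 6 12 8 9 13 14; return 6
p = 6; k-1 = 6 == 6 ⇒ pivot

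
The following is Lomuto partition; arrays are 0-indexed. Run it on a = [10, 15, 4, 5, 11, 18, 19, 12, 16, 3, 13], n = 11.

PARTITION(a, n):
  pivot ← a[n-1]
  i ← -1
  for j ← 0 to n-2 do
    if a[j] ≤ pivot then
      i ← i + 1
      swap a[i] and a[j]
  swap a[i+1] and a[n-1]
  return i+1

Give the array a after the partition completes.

[10, 4, 5, 11, 12, 3, 13, 15, 16, 18, 19]

pivot=13, i=-1
j=0: 10≤13, i=0, swap(0,0) ⇒ [10, 15, 4, 5, 11, 18, 19, 12, 16, 3, 13]
j=1: 15>13, skip
j=2: 4≤13, i=1, swap(1,2) ⇒ [10, 4, 15, 5, 11, 18, 19, 12, 16, 3, 13]
j=3: 5≤13, i=2, swap(2,3) ⇒ [10, 4, 5, 15, 11, 18, 19, 12, 16, 3, 13]
j=4: 11≤13, i=3, swap(3,4) ⇒ [10, 4, 5, 11, 15, 18, 19, 12, 16, 3, 13]
j=5: 18>13, skip
j=6: 19>13, skip
j=7: 12≤13, i=4, swap(4,7) ⇒ [10, 4, 5, 11, 12, 18, 19, 15, 16, 3, 13]
j=8: 16>13, skip
j=9: 3≤13, i=5, swap(5,9) ⇒ [10, 4, 5, 11, 12, 3, 19, 15, 16, 18, 13]
swap(6,10) ⇒ [10, 4, 5, 11, 12, 3, 13, 15, 16, 18, 19]; return 6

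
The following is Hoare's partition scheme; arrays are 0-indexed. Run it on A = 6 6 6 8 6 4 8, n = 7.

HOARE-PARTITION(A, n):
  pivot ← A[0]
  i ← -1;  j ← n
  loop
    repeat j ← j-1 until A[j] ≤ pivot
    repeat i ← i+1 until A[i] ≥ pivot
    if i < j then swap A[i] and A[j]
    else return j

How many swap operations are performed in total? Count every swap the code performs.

pivot=6
j stops at 5 (4), i stops at 0 (6); swap ⇒ 4 6 6 8 6 6 8
j stops at 4 (6), i stops at 1 (6); swap ⇒ 4 6 6 8 6 6 8
j stops at 2, i stops at 2; i≥j ⇒ return 2. A=4 6 6 8 6 6 8

2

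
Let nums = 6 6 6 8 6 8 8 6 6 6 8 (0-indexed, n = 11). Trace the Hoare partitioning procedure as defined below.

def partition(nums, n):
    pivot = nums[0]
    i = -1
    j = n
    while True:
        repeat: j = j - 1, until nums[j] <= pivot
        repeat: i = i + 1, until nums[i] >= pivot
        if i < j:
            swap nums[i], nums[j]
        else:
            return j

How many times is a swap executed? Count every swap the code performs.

pivot=6
j stops at 9 (6), i stops at 0 (6); swap ⇒ 6 6 6 8 6 8 8 6 6 6 8
j stops at 8 (6), i stops at 1 (6); swap ⇒ 6 6 6 8 6 8 8 6 6 6 8
j stops at 7 (6), i stops at 2 (6); swap ⇒ 6 6 6 8 6 8 8 6 6 6 8
j stops at 4 (6), i stops at 3 (8); swap ⇒ 6 6 6 6 8 8 8 6 6 6 8
j stops at 3, i stops at 4; i≥j ⇒ return 3. nums=6 6 6 6 8 8 8 6 6 6 8

4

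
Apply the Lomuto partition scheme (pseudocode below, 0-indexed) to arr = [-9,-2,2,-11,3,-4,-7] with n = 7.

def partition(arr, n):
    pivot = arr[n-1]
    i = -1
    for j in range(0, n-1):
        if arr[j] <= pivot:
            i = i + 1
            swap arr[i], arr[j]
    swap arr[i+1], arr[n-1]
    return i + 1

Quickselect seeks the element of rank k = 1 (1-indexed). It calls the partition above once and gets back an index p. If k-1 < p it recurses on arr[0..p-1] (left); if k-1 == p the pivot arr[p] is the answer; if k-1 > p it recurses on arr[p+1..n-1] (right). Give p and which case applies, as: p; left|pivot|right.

2; left

pivot = arr[6] = -7; i = -1
j=0: arr[0]=-9 ≤ -7 → i=0, swap arr[0],arr[0] (no change) → [-9,-2,2,-11,3,-4,-7]
j=1: arr[1]=-2 > -7 → no swap
j=2: arr[2]=2 > -7 → no swap
j=3: arr[3]=-11 ≤ -7 → i=1, swap arr[1],arr[3] → [-9,-11,2,-2,3,-4,-7]
j=4: arr[4]=3 > -7 → no swap
j=5: arr[5]=-4 > -7 → no swap
final swap arr[2],arr[6] → [-9,-11,-7,-2,3,-4,2]; return 2
p = 2; k-1 = 0 < 2 ⇒ left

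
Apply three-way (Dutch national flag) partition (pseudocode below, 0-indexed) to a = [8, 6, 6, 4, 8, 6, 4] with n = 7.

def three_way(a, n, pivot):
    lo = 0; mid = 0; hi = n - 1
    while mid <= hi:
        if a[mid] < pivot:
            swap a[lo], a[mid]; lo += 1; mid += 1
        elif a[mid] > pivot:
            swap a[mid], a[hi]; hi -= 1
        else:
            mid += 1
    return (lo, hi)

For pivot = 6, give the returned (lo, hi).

(2, 4)

pivot = 6; lo=0, mid=0, hi=6
a[mid]=8>6: swap a[0],a[6]; hi=5 → [4, 6, 6, 4, 8, 6, 8]
a[mid]=4<6: swap a[0],a[0]; lo=1,mid=1 → [4, 6, 6, 4, 8, 6, 8]
a[mid]=6=6: mid=2
a[mid]=6=6: mid=3
a[mid]=4<6: swap a[1],a[3]; lo=2,mid=4 → [4, 4, 6, 6, 8, 6, 8]
a[mid]=8>6: swap a[4],a[5]; hi=4 → [4, 4, 6, 6, 6, 8, 8]
a[mid]=6=6: mid=5
end: lo=2, hi=4; a = [4, 4, 6, 6, 6, 8, 8]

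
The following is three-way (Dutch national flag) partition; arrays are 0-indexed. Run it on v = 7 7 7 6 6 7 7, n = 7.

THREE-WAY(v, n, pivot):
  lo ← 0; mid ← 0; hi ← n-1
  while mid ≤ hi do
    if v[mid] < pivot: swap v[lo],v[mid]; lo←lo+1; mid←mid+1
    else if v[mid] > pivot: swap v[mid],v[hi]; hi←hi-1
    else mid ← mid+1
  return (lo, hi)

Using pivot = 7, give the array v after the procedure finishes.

pivot = 7; lo=0, mid=0, hi=6
v[mid]=7=7: mid=1
v[mid]=7=7: mid=2
v[mid]=7=7: mid=3
v[mid]=6<7: swap v[0],v[3]; lo=1,mid=4 → 6 7 7 7 6 7 7
v[mid]=6<7: swap v[1],v[4]; lo=2,mid=5 → 6 6 7 7 7 7 7
v[mid]=7=7: mid=6
v[mid]=7=7: mid=7
end: lo=2, hi=6; v = 6 6 7 7 7 7 7

6 6 7 7 7 7 7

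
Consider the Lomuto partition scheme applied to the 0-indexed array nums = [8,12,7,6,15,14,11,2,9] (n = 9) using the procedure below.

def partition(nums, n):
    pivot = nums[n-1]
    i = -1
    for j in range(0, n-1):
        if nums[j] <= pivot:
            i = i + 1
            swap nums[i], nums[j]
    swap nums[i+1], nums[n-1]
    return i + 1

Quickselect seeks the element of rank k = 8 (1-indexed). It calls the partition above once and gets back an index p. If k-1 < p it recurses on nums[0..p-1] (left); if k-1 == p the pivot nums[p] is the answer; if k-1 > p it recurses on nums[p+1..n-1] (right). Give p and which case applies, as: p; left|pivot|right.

4; right

pivot=9, i=-1
j=0: 8≤9, i=0, swap(0,0) ⇒ [8,12,7,6,15,14,11,2,9]
j=1: 12>9, skip
j=2: 7≤9, i=1, swap(1,2) ⇒ [8,7,12,6,15,14,11,2,9]
j=3: 6≤9, i=2, swap(2,3) ⇒ [8,7,6,12,15,14,11,2,9]
j=4: 15>9, skip
j=5: 14>9, skip
j=6: 11>9, skip
j=7: 2≤9, i=3, swap(3,7) ⇒ [8,7,6,2,15,14,11,12,9]
swap(4,8) ⇒ [8,7,6,2,9,14,11,12,15]; return 4
p = 4; k-1 = 7 > 4 ⇒ right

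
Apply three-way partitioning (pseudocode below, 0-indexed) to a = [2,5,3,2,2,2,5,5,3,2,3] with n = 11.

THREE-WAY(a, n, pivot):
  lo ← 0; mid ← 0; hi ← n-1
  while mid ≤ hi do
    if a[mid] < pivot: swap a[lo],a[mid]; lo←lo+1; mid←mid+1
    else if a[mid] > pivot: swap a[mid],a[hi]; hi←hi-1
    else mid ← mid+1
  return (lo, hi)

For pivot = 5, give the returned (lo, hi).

pivot = 5; lo=0, mid=0, hi=10
a[mid]=2<5: swap a[0],a[0]; lo=1,mid=1 → [2,5,3,2,2,2,5,5,3,2,3]
a[mid]=5=5: mid=2
a[mid]=3<5: swap a[1],a[2]; lo=2,mid=3 → [2,3,5,2,2,2,5,5,3,2,3]
a[mid]=2<5: swap a[2],a[3]; lo=3,mid=4 → [2,3,2,5,2,2,5,5,3,2,3]
a[mid]=2<5: swap a[3],a[4]; lo=4,mid=5 → [2,3,2,2,5,2,5,5,3,2,3]
a[mid]=2<5: swap a[4],a[5]; lo=5,mid=6 → [2,3,2,2,2,5,5,5,3,2,3]
a[mid]=5=5: mid=7
a[mid]=5=5: mid=8
a[mid]=3<5: swap a[5],a[8]; lo=6,mid=9 → [2,3,2,2,2,3,5,5,5,2,3]
a[mid]=2<5: swap a[6],a[9]; lo=7,mid=10 → [2,3,2,2,2,3,2,5,5,5,3]
a[mid]=3<5: swap a[7],a[10]; lo=8,mid=11 → [2,3,2,2,2,3,2,3,5,5,5]
end: lo=8, hi=10; a = [2,3,2,2,2,3,2,3,5,5,5]

(8, 10)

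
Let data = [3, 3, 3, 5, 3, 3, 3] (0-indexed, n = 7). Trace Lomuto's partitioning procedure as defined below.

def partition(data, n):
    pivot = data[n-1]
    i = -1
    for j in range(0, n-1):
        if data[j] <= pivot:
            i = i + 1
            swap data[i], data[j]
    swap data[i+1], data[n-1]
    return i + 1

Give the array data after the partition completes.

pivot = data[6] = 3; i = -1
j=0: data[0]=3 ≤ 3 → i=0, swap data[0],data[0] (no change) → [3, 3, 3, 5, 3, 3, 3]
j=1: data[1]=3 ≤ 3 → i=1, swap data[1],data[1] (no change) → [3, 3, 3, 5, 3, 3, 3]
j=2: data[2]=3 ≤ 3 → i=2, swap data[2],data[2] (no change) → [3, 3, 3, 5, 3, 3, 3]
j=3: data[3]=5 > 3 → no swap
j=4: data[4]=3 ≤ 3 → i=3, swap data[3],data[4] → [3, 3, 3, 3, 5, 3, 3]
j=5: data[5]=3 ≤ 3 → i=4, swap data[4],data[5] → [3, 3, 3, 3, 3, 5, 3]
final swap data[5],data[6] → [3, 3, 3, 3, 3, 3, 5]; return 5

[3, 3, 3, 3, 3, 3, 5]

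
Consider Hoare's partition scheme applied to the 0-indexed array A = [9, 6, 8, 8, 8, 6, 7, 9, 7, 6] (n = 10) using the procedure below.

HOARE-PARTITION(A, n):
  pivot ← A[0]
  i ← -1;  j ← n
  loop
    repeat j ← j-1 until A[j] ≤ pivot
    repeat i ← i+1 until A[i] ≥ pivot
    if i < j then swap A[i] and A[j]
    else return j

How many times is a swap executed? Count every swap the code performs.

pivot = A[0] = 9; i = -1, j = 10
j→9 (A[9]=6≤9), i→0 (A[0]=9≥9); i<j, swap → [6, 6, 8, 8, 8, 6, 7, 9, 7, 9]
j→8 (A[8]=7≤9), i→7 (A[7]=9≥9); i<j, swap → [6, 6, 8, 8, 8, 6, 7, 7, 9, 9]
j→7, i→8; i≥j, return j=7. A = [6, 6, 8, 8, 8, 6, 7, 7, 9, 9]

2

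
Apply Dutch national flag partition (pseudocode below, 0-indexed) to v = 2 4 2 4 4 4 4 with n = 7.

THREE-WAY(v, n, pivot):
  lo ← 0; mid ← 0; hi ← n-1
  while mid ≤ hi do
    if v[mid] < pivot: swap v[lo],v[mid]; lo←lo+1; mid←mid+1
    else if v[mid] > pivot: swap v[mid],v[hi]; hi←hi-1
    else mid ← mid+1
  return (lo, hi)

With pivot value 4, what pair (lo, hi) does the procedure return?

(2, 6)

pivot = 4; lo=0, mid=0, hi=6
v[mid]=2<4: swap v[0],v[0]; lo=1,mid=1 → 2 4 2 4 4 4 4
v[mid]=4=4: mid=2
v[mid]=2<4: swap v[1],v[2]; lo=2,mid=3 → 2 2 4 4 4 4 4
v[mid]=4=4: mid=4
v[mid]=4=4: mid=5
v[mid]=4=4: mid=6
v[mid]=4=4: mid=7
end: lo=2, hi=6; v = 2 2 4 4 4 4 4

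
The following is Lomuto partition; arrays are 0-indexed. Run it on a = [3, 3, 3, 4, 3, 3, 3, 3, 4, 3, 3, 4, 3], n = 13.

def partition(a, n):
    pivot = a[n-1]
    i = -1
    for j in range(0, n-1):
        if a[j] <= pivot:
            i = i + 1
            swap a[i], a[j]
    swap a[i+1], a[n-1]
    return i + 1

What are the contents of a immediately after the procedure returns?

[3, 3, 3, 3, 3, 3, 3, 3, 3, 3, 4, 4, 4]

pivot = a[12] = 3; i = -1
j=0: a[0]=3 ≤ 3 → i=0, swap a[0],a[0] (no change) → [3, 3, 3, 4, 3, 3, 3, 3, 4, 3, 3, 4, 3]
j=1: a[1]=3 ≤ 3 → i=1, swap a[1],a[1] (no change) → [3, 3, 3, 4, 3, 3, 3, 3, 4, 3, 3, 4, 3]
j=2: a[2]=3 ≤ 3 → i=2, swap a[2],a[2] (no change) → [3, 3, 3, 4, 3, 3, 3, 3, 4, 3, 3, 4, 3]
j=3: a[3]=4 > 3 → no swap
j=4: a[4]=3 ≤ 3 → i=3, swap a[3],a[4] → [3, 3, 3, 3, 4, 3, 3, 3, 4, 3, 3, 4, 3]
j=5: a[5]=3 ≤ 3 → i=4, swap a[4],a[5] → [3, 3, 3, 3, 3, 4, 3, 3, 4, 3, 3, 4, 3]
j=6: a[6]=3 ≤ 3 → i=5, swap a[5],a[6] → [3, 3, 3, 3, 3, 3, 4, 3, 4, 3, 3, 4, 3]
j=7: a[7]=3 ≤ 3 → i=6, swap a[6],a[7] → [3, 3, 3, 3, 3, 3, 3, 4, 4, 3, 3, 4, 3]
j=8: a[8]=4 > 3 → no swap
j=9: a[9]=3 ≤ 3 → i=7, swap a[7],a[9] → [3, 3, 3, 3, 3, 3, 3, 3, 4, 4, 3, 4, 3]
j=10: a[10]=3 ≤ 3 → i=8, swap a[8],a[10] → [3, 3, 3, 3, 3, 3, 3, 3, 3, 4, 4, 4, 3]
j=11: a[11]=4 > 3 → no swap
final swap a[9],a[12] → [3, 3, 3, 3, 3, 3, 3, 3, 3, 3, 4, 4, 4]; return 9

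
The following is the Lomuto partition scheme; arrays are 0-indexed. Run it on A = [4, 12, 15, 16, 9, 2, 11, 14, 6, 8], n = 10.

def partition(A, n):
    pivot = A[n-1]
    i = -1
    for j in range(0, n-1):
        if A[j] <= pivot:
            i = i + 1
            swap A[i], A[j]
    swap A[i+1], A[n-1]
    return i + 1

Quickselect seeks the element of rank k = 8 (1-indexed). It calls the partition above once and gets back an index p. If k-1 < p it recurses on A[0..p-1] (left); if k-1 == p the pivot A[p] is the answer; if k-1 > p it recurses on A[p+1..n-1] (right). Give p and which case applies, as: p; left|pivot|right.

3; right

pivot=8, i=-1
j=0: 4≤8, i=0, swap(0,0) ⇒ [4, 12, 15, 16, 9, 2, 11, 14, 6, 8]
j=1: 12>8, skip
j=2: 15>8, skip
j=3: 16>8, skip
j=4: 9>8, skip
j=5: 2≤8, i=1, swap(1,5) ⇒ [4, 2, 15, 16, 9, 12, 11, 14, 6, 8]
j=6: 11>8, skip
j=7: 14>8, skip
j=8: 6≤8, i=2, swap(2,8) ⇒ [4, 2, 6, 16, 9, 12, 11, 14, 15, 8]
swap(3,9) ⇒ [4, 2, 6, 8, 9, 12, 11, 14, 15, 16]; return 3
p = 3; k-1 = 7 > 3 ⇒ right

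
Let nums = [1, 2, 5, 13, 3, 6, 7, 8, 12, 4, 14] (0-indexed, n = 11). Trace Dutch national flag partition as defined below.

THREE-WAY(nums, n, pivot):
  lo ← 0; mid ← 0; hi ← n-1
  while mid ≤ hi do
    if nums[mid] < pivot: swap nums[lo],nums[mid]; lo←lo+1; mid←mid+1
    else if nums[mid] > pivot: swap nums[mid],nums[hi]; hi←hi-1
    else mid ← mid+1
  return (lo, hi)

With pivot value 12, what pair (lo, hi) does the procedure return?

lo=0 mid=0 hi=10
1<12: swap(0,0), lo=1 mid=1 ⇒ [1, 2, 5, 13, 3, 6, 7, 8, 12, 4, 14]
2<12: swap(1,1), lo=2 mid=2 ⇒ [1, 2, 5, 13, 3, 6, 7, 8, 12, 4, 14]
5<12: swap(2,2), lo=3 mid=3 ⇒ [1, 2, 5, 13, 3, 6, 7, 8, 12, 4, 14]
13>12: swap(3,10), hi=9 ⇒ [1, 2, 5, 14, 3, 6, 7, 8, 12, 4, 13]
14>12: swap(3,9), hi=8 ⇒ [1, 2, 5, 4, 3, 6, 7, 8, 12, 14, 13]
4<12: swap(3,3), lo=4 mid=4 ⇒ [1, 2, 5, 4, 3, 6, 7, 8, 12, 14, 13]
3<12: swap(4,4), lo=5 mid=5 ⇒ [1, 2, 5, 4, 3, 6, 7, 8, 12, 14, 13]
6<12: swap(5,5), lo=6 mid=6 ⇒ [1, 2, 5, 4, 3, 6, 7, 8, 12, 14, 13]
7<12: swap(6,6), lo=7 mid=7 ⇒ [1, 2, 5, 4, 3, 6, 7, 8, 12, 14, 13]
8<12: swap(7,7), lo=8 mid=8 ⇒ [1, 2, 5, 4, 3, 6, 7, 8, 12, 14, 13]
12=12: mid=9
done. lo=8 hi=8; nums=[1, 2, 5, 4, 3, 6, 7, 8, 12, 14, 13]

(8, 8)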